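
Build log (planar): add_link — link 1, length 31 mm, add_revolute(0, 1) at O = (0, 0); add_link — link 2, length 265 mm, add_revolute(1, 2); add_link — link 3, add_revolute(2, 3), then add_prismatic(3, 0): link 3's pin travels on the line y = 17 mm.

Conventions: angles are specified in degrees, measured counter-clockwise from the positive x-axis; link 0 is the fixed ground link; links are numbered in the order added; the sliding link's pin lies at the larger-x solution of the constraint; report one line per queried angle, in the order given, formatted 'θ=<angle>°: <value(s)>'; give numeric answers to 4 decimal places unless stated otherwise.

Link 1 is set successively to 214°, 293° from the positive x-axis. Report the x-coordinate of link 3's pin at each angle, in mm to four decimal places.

geometry: r = 31 mm, L = 265 mm, e = 17 mm
θ=214°: crank pin P = (r cos θ, r sin θ) = (-25.700165, -17.334980)
θ=214°: h = r sin θ − e = -17.334980 − 17 = -34.334980
θ=214°: x = r cos θ + √(L² − h²) = -25.700165 + 262.766263 = 237.066099
θ=293°: crank pin P = (r cos θ, r sin θ) = (12.112665, -28.535650)
θ=293°: h = r sin θ − e = -28.535650 − 17 = -45.535650
θ=293°: x = r cos θ + √(L² − h²) = 12.112665 + 261.058431 = 273.171096

θ=214°: 237.0661
θ=293°: 273.1711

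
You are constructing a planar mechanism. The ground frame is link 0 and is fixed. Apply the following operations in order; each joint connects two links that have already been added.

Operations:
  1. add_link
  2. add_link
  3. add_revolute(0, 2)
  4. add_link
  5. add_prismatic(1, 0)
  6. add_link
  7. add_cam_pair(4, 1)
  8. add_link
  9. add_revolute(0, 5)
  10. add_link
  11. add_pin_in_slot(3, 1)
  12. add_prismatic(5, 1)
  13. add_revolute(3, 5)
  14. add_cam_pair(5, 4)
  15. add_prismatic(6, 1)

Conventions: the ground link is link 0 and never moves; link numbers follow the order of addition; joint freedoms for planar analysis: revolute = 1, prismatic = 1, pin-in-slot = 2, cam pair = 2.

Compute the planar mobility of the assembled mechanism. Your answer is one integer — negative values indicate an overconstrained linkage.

ground; <1,0,0>
#1 <2,0,0>
#2 <3,0,0>
R:0↔2 J1 <3,1,0>
#3 <4,1,0>
P:1↔0 J1 <4,2,0>
#4 <5,2,0>
C:4↔1 J2 <5,2,1>
#5 <6,2,1>
R:0↔5 J1 <6,3,1>
#6 <7,3,1>
PS:3↔1 J2 <7,3,2>
P:5↔1 J1 <7,4,2>
R:3↔5 J1 <7,5,2>
C:5↔4 J2 <7,5,3>
P:6↔1 J1 <7,6,3>
3×6 − 2×6 − 1×3 = 3

M = 3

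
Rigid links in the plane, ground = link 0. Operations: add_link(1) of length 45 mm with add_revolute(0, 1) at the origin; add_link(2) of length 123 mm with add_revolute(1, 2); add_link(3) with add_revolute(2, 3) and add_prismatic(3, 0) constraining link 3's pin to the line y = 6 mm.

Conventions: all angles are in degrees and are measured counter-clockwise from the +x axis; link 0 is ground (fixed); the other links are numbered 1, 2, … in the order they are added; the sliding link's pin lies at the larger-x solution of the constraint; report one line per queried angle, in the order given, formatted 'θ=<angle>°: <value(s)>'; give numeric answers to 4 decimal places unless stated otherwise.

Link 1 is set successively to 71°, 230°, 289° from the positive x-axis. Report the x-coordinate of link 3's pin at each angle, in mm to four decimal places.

geometry: r = 45 mm, L = 123 mm, e = 6 mm
θ=71°: crank pin P = (r cos θ, r sin θ) = (14.650567, 42.548336)
θ=71°: h = r sin θ − e = 42.548336 − 6 = 36.548336
θ=71°: x = r cos θ + √(L² − h²) = 14.650567 + 117.444536 = 132.095103
θ=230°: crank pin P = (r cos θ, r sin θ) = (-28.925442, -34.472000)
θ=230°: h = r sin θ − e = -34.472000 − 6 = -40.472000
θ=230°: x = r cos θ + √(L² − h²) = -28.925442 + 116.150838 = 87.225396
θ=289°: crank pin P = (r cos θ, r sin θ) = (14.650567, -42.548336)
θ=289°: h = r sin θ − e = -42.548336 − 6 = -48.548336
θ=289°: x = r cos θ + √(L² − h²) = 14.650567 + 113.013535 = 127.664102

θ=71°: 132.0951
θ=230°: 87.2254
θ=289°: 127.6641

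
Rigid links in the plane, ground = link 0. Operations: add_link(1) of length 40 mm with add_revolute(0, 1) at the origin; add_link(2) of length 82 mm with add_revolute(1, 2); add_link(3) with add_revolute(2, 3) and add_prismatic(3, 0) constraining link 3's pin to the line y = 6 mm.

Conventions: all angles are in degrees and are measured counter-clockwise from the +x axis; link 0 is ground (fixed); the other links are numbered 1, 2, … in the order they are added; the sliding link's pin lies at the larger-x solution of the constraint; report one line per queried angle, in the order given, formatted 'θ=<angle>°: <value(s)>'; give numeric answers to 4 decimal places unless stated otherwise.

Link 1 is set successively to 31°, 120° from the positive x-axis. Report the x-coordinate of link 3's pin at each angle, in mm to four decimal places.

geometry: r = 40 mm, L = 82 mm, e = 6 mm
θ=31°: crank pin P = (r cos θ, r sin θ) = (34.286692, 20.601523)
θ=31°: h = r sin θ − e = 20.601523 − 6 = 14.601523
θ=31°: x = r cos θ + √(L² − h²) = 34.286692 + 80.689501 = 114.976193
θ=120°: crank pin P = (r cos θ, r sin θ) = (-20.000000, 34.641016)
θ=120°: h = r sin θ − e = 34.641016 − 6 = 28.641016
θ=120°: x = r cos θ + √(L² − h²) = -20.000000 + 76.835488 = 56.835488

θ=31°: 114.9762
θ=120°: 56.8355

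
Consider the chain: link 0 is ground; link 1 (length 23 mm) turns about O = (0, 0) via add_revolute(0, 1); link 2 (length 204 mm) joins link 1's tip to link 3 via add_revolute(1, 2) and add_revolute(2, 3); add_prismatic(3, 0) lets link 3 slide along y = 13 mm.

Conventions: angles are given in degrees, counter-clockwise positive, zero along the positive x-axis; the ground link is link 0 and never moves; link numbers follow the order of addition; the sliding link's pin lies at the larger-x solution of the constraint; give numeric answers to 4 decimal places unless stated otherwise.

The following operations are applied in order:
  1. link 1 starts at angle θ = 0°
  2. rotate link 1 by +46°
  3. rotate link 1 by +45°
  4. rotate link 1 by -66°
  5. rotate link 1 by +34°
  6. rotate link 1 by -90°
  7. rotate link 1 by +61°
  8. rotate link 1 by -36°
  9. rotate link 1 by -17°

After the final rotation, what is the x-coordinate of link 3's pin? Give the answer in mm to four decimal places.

geometry: r = 23 mm, L = 204 mm, e = 13 mm; θ starts at 0°
rotate link 1 by +46°: θ ← 0° +46° = 46°
rotate link 1 by +45°: θ ← 46° +45° = 91°
rotate link 1 by -66°: θ ← 91° -66° = 25°
rotate link 1 by +34°: θ ← 25° +34° = 59°
rotate link 1 by -90°: θ ← 59° -90° = -31°
rotate link 1 by +61°: θ ← -31° +61° = 30°
rotate link 1 by -36°: θ ← 30° -36° = -6°
rotate link 1 by -17°: θ ← -6° -17° = -23°
crank pin P = (r cos θ, r sin θ) = (21.171612, -8.986816)
h = r sin θ − e = -8.986816 − 13 = -21.986816
x = r cos θ + √(L² − h²) = 21.171612 + 202.811686 = 223.983297

223.9833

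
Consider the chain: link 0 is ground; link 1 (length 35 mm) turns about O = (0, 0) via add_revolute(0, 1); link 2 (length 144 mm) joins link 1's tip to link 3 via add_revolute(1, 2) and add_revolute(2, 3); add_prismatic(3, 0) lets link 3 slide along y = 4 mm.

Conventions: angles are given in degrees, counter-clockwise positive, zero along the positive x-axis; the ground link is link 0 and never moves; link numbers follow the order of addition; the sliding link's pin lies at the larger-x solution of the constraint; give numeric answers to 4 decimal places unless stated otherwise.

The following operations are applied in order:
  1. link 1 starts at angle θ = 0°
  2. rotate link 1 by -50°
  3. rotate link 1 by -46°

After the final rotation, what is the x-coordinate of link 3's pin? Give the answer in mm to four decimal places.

geometry: r = 35 mm, L = 144 mm, e = 4 mm; θ starts at 0°
rotate link 1 by -50°: θ ← 0° -50° = -50°
rotate link 1 by -46°: θ ← -50° -46° = -96°
crank pin P = (r cos θ, r sin θ) = (-3.658496, -34.808266)
h = r sin θ − e = -34.808266 − 4 = -38.808266
x = r cos θ + √(L² − h²) = -3.658496 + 138.671982 = 135.013485

135.0135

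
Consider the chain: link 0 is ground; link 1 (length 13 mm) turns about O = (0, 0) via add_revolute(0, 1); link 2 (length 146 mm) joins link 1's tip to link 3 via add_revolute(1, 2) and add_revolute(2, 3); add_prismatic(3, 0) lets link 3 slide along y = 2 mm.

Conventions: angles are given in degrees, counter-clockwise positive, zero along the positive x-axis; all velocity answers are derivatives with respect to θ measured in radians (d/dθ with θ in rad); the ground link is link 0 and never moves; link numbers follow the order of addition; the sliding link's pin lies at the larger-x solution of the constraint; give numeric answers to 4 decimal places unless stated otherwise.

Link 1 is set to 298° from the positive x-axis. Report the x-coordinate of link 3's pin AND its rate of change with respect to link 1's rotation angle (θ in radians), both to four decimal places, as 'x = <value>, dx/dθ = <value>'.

geometry: r = 13 mm, L = 146 mm, e = 2 mm
crank pin P = (r cos θ, r sin θ) = (6.103130, -11.478319)
h = r sin θ − e = -11.478319 − 2 = -13.478319
x = r cos θ + √(L² − h²) = 6.103130 + 145.376528 = 151.479658
dx/dθ = −r sin θ − h·r cos θ/√(L² − h²) (θ in radians; h = -13.478319) = 12.044159

x = 151.4797, dx/dθ = 12.0442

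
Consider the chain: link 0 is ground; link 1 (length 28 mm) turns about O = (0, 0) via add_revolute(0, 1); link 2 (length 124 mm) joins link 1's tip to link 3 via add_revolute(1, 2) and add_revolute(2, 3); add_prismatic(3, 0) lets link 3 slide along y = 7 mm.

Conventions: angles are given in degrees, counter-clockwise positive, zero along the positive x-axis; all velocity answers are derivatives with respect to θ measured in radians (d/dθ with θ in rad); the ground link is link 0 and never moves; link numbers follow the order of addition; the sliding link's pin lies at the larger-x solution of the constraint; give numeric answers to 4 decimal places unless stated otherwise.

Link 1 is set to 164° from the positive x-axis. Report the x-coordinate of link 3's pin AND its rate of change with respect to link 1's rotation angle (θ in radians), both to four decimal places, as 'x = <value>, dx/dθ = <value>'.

geometry: r = 28 mm, L = 124 mm, e = 7 mm
crank pin P = (r cos θ, r sin θ) = (-26.915327, 7.717846)
h = r sin θ − e = 7.717846 − 7 = 0.717846
x = r cos θ + √(L² − h²) = -26.915327 + 123.997922 = 97.082595
dx/dθ = −r sin θ − h·r cos θ/√(L² − h²) (θ in radians; h = 0.717846) = -7.562028

x = 97.0826, dx/dθ = -7.5620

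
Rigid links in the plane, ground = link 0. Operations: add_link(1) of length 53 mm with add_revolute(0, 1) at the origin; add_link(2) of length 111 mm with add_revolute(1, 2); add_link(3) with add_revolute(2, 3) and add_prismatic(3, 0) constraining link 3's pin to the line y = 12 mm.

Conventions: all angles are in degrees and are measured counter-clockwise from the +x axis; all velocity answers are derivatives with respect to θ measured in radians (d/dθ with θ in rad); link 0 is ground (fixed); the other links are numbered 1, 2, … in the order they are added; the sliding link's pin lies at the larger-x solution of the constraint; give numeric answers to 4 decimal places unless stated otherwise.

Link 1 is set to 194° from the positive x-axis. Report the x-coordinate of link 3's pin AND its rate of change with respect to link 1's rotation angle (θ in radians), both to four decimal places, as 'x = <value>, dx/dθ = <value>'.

geometry: r = 53 mm, L = 111 mm, e = 12 mm
crank pin P = (r cos θ, r sin θ) = (-51.425673, -12.821860)
h = r sin θ − e = -12.821860 − 12 = -24.821860
x = r cos θ + √(L² − h²) = -51.425673 + 108.189072 = 56.763398
dx/dθ = −r sin θ − h·r cos θ/√(L² − h²) (θ in radians; h = -24.821860) = 1.023248

x = 56.7634, dx/dθ = 1.0232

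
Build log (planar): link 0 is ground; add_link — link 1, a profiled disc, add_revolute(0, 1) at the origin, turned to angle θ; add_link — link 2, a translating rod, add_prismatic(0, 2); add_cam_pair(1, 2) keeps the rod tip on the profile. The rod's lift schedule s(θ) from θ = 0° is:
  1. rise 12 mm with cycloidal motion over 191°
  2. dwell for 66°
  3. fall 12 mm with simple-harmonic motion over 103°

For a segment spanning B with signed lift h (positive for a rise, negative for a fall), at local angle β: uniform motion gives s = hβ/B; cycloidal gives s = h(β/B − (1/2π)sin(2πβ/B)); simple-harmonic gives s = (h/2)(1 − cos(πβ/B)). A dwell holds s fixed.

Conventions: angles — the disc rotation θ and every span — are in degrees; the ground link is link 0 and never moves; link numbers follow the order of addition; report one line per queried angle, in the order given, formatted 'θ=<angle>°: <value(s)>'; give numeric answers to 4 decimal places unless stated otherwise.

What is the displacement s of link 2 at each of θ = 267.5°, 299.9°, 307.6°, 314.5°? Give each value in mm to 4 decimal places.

seg 1 [0°–191°] cycloidal, h=12: full span → s += 12 → s = 12.0000
seg 2 [191°–257°] dwell: s stays 12.0000
seg 3 [257°–360°] simple-harmonic, h=-12: θ=267.5° here. β=10.5, B=103. -12/2·(1 − cos(π·0.1019)) = -0.3051 → s = 11.6949
seg 3 [257°–360°] simple-harmonic, h=-12: θ=299.9° here. β=42.9, B=103. -12/2·(1 − cos(π·0.4165)) = -4.4441 → s = 7.5559
seg 3 [257°–360°] simple-harmonic, h=-12: θ=307.6° here. β=50.6, B=103. -12/2·(1 − cos(π·0.4913)) = -5.8353 → s = 6.1647
seg 3 [257°–360°] simple-harmonic, h=-12: θ=314.5° here. β=57.5, B=103. -12/2·(1 − cos(π·0.5583)) = -7.0919 → s = 4.9081

θ=267.5°: 11.6949
θ=299.9°: 7.5559
θ=307.6°: 6.1647
θ=314.5°: 4.9081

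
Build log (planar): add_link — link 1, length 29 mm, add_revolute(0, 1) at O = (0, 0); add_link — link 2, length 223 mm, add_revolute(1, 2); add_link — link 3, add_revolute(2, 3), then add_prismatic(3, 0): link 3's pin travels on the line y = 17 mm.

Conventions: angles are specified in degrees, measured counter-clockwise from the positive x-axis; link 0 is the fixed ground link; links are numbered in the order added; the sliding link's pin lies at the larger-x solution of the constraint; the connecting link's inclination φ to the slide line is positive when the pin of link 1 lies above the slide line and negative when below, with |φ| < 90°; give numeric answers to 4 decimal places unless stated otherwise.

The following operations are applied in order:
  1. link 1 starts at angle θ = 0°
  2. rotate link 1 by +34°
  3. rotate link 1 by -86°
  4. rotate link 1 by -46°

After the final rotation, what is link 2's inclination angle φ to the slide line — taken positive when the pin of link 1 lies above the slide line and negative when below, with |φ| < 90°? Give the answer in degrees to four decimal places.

geometry: r = 29 mm, L = 223 mm, e = 17 mm; θ starts at 0°
rotate link 1 by +34°: θ ← 0° +34° = 34°
rotate link 1 by -86°: θ ← 34° -86° = -52°
rotate link 1 by -46°: θ ← -52° -46° = -98°
h = r sin θ − e = -28.717774 − 17 = -45.717774
sin φ = h / L = -45.717774 / 223 = -0.20501244
φ = arcsin(-0.20501244) = -11.830227°

-11.8302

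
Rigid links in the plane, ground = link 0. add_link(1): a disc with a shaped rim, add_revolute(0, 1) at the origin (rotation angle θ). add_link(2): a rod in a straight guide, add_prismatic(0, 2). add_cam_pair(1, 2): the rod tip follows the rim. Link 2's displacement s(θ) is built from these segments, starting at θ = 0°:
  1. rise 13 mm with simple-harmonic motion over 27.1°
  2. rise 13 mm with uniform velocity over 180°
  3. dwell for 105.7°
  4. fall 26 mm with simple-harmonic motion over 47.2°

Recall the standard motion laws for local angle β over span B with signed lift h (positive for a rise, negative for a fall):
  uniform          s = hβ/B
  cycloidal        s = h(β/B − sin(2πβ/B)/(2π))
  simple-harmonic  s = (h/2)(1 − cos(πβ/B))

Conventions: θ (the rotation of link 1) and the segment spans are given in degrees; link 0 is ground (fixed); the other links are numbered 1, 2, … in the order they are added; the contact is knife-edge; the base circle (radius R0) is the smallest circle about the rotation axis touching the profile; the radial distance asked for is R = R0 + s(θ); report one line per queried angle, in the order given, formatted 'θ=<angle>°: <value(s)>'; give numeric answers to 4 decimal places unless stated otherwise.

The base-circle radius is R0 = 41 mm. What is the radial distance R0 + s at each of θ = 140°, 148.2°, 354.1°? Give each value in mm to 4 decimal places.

segment 1 (0° to 27.1°, simple-harmonic, h = 13) is passed completely: s = 0.0000 + (13) = 13.0000
θ = 140° falls in segment 2 (27.1° to 207.1°, uniform, h = 13): β = 140 − 27.1 = 112.9°, B = 180°; Δs = 13·112.9/180 = 8.1539; s = 13.0000 + 8.1539 = 21.1539
θ = 148.2° falls in segment 2 (27.1° to 207.1°, uniform, h = 13): β = 148.2 − 27.1 = 121.1°, B = 180°; Δs = 13·121.1/180 = 8.7461; s = 13.0000 + 8.7461 = 21.7461
segment 2 (27.1° to 207.1°, uniform, h = 13) is passed completely: s = 13.0000 + (13) = 26.0000
segment 3 (207.1° to 312.8°, dwell): s unchanged at 26.0000
θ = 354.1° falls in segment 4 (312.8° to 360°, simple-harmonic, h = -26): β = 354.1 − 312.8 = 41.3°, B = 47.2°; Δs = -26/2·(1 − cos(π·0.8750)) = -25.0104; s = 26.0000 − 25.0104 = 0.9896
θ=140°: R = R0 + s = 41 + 21.1539 = 62.1539
θ=148.2°: R = R0 + s = 41 + 21.7461 = 62.7461
θ=354.1°: R = R0 + s = 41 + 0.9896 = 41.9896

θ=140°: 62.1539
θ=148.2°: 62.7461
θ=354.1°: 41.9896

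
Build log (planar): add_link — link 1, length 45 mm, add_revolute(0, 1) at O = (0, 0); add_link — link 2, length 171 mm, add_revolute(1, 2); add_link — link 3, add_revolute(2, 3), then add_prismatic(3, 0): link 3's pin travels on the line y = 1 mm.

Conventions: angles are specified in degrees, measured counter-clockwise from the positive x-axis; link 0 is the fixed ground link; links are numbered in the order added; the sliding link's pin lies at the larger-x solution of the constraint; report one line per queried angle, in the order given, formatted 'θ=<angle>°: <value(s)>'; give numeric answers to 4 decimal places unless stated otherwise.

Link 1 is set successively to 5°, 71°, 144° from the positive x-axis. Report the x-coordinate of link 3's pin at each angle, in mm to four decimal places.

geometry: r = 45 mm, L = 171 mm, e = 1 mm
θ=5°: crank pin P = (r cos θ, r sin θ) = (44.828761, 3.922008)
θ=5°: h = r sin θ − e = 3.922008 − 1 = 2.922008
θ=5°: x = r cos θ + √(L² − h²) = 44.828761 + 170.975033 = 215.803794
θ=71°: crank pin P = (r cos θ, r sin θ) = (14.650567, 42.548336)
θ=71°: h = r sin θ − e = 42.548336 − 1 = 41.548336
θ=71°: x = r cos θ + √(L² − h²) = 14.650567 + 165.875664 = 180.526231
θ=144°: crank pin P = (r cos θ, r sin θ) = (-36.405765, 26.450336)
θ=144°: h = r sin θ − e = 26.450336 − 1 = 25.450336
θ=144°: x = r cos θ + √(L² − h²) = -36.405765 + 169.095477 = 132.689712

θ=5°: 215.8038
θ=71°: 180.5262
θ=144°: 132.6897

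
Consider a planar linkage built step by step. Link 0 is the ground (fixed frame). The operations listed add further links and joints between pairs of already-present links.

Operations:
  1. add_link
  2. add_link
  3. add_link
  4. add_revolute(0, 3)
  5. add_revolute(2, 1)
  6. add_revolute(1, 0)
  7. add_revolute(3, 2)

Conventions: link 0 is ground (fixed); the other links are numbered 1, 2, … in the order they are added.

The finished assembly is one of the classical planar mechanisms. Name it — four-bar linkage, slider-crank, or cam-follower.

links: 4 (incl. ground); joints: 4 revolute, 0 prismatic, 0 higher (cam) pair, forming one closed loop
4 links in a single 4R loop → four-bar linkage

four-bar linkage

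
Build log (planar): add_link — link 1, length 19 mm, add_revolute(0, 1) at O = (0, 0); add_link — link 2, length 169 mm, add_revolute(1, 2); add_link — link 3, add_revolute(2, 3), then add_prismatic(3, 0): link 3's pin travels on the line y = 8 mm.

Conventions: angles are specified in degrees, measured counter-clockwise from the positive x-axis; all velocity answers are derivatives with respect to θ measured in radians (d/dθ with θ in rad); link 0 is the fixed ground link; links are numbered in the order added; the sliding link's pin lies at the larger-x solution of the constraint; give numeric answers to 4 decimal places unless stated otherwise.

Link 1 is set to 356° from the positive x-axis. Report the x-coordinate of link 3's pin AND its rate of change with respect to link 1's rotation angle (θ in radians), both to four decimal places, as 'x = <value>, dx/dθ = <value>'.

geometry: r = 19 mm, L = 169 mm, e = 8 mm
crank pin P = (r cos θ, r sin θ) = (18.953717, -1.325373)
h = r sin θ − e = -1.325373 − 8 = -9.325373
x = r cos θ + √(L² − h²) = 18.953717 + 168.742518 = 187.696235
dx/dθ = −r sin θ − h·r cos θ/√(L² − h²) (θ in radians; h = -9.325373) = 2.372830

x = 187.6962, dx/dθ = 2.3728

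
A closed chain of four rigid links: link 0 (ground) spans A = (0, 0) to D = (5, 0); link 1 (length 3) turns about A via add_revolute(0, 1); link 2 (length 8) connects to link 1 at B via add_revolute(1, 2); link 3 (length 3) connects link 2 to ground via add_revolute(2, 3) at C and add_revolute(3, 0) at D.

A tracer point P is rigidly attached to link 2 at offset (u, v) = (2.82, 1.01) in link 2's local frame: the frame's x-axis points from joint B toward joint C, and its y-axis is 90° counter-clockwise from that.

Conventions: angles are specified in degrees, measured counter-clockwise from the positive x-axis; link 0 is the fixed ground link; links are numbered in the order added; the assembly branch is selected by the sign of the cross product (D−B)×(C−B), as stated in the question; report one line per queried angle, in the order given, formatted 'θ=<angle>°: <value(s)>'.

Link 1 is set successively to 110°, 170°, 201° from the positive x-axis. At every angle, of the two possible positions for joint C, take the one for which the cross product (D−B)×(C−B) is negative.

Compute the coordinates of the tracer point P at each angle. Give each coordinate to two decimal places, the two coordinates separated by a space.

A=(0,0), D=(5.00,0)
θ=110°: B = A + 3.00·(cos110°, sin110°) = (-1.0261, 2.8191)
θ=110°: |BD| = 6.6529
θ=110°: circle(B,8.00) ∩ circle(D,3.00): a=7.4600, h=2.8894
θ=110°:   candidates: C₊=(6.9554,2.2751) cross=19.223; C₋=(4.5067,-2.9592) cross=-19.223
θ=110°:   branch - wants cross < 0 → take C=(4.5067,-2.9592) (cross=-19.223)
θ=110°: ex = (C−B)/|BC| = (0.6916,-0.7223); ey = (0.7223,0.6916)
θ=110°: P = B + 2.82·ex + 1.01·ey = (1.6538,1.4808)
θ=170°: B = A + 3.00·(cos170°, sin170°) = (-2.9544, 0.5209)
θ=170°: |BD| = 7.9715
θ=170°: circle(B,8.00) ∩ circle(D,3.00): a=7.4355, h=2.9517
θ=170°:   candidates: C₊=(4.6581,2.9805) cross=23.530; C₋=(4.2723,-2.9104) cross=-23.530
θ=170°:   branch - wants cross < 0 → take C=(4.2723,-2.9104) (cross=-23.530)
θ=170°: ex = (C−B)/|BC| = (0.9033,-0.4289); ey = (0.4289,0.9033)
θ=170°: P = B + 2.82·ex + 1.01·ey = (0.0262,0.2238)
θ=201°: B = A + 3.00·(cos201°, sin201°) = (-2.8007, -1.0751)
θ=201°: |BD| = 7.8745
θ=201°: circle(B,8.00) ∩ circle(D,3.00): a=7.4295, h=2.9668
θ=201°:   candidates: C₊=(4.1542,2.8783) cross=23.362; C₋=(4.9643,-2.9998) cross=-23.362
θ=201°:   branch - wants cross < 0 → take C=(4.9643,-2.9998) (cross=-23.362)
θ=201°: ex = (C−B)/|BC| = (0.9706,-0.2406); ey = (0.2406,0.9706)
θ=201°: P = B + 2.82·ex + 1.01·ey = (0.1794,-0.7732)

θ=110°: 1.65 1.48
θ=170°: 0.03 0.22
θ=201°: 0.18 -0.77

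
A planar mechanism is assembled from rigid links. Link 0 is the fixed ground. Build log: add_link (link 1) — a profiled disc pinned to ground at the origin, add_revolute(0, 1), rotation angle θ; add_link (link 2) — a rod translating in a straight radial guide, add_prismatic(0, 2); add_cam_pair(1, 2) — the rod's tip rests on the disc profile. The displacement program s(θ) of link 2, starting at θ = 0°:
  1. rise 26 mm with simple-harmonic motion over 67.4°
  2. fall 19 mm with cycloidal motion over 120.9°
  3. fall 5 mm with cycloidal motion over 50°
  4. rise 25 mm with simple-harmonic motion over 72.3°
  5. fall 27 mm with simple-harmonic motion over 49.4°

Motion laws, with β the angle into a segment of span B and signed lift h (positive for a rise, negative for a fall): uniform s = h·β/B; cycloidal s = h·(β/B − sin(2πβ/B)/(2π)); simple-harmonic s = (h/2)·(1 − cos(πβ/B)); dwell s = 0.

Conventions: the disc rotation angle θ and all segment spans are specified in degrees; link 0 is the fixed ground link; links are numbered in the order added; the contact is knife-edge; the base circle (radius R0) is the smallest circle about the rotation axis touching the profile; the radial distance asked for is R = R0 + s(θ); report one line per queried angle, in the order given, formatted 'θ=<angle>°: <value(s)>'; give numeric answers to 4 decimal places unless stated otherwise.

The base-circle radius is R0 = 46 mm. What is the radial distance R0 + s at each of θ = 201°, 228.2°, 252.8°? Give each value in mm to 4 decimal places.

seg 1 [0°–67.4°] simple-harmonic, h=26: full span → s += 26 → s = 26.0000
seg 2 [67.4°–188.3°] cycloidal, h=-19: full span → s += -19 → s = 7.0000
seg 3 [188.3°–238.3°] cycloidal, h=-5: θ=201° here. β=12.7, B=50. -5·(0.2540 − sin(2π·0.2540)/(2π)) = -0.4745 → s = 6.5255
seg 3 [188.3°–238.3°] cycloidal, h=-5: θ=228.2° here. β=39.9, B=50. -5·(0.7980 − sin(2π·0.7980)/(2π)) = -4.7499 → s = 2.2501
seg 3 [188.3°–238.3°] cycloidal, h=-5: full span → s += -5 → s = 2.0000
seg 4 [238.3°–310.6°] simple-harmonic, h=25: θ=252.8° here. β=14.5, B=72.3. 25/2·(1 − cos(π·0.2006)) = 2.4001 → s = 4.4001
θ=201°: R = R0 + s = 46 + 6.5255 = 52.5255
θ=228.2°: R = R0 + s = 46 + 2.2501 = 48.2501
θ=252.8°: R = R0 + s = 46 + 4.4001 = 50.4001

θ=201°: 52.5255
θ=228.2°: 48.2501
θ=252.8°: 50.4001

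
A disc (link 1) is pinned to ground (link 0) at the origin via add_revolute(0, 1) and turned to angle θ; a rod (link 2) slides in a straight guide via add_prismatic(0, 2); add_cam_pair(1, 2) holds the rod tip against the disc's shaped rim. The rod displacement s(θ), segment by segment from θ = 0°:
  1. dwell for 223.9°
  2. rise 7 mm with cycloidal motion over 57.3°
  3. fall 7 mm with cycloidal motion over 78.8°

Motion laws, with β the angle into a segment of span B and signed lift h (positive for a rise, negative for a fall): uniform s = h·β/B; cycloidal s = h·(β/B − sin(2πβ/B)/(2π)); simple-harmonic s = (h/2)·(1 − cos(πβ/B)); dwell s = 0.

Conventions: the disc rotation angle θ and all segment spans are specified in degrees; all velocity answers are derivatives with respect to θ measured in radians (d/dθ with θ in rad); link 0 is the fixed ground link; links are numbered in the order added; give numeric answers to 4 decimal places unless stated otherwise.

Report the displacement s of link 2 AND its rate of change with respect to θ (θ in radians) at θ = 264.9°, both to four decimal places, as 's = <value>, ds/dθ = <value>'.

segment 1 (0° to 223.9°, dwell): s unchanged at 0.0000
θ = 264.9° falls in segment 2 (223.9° to 281.2°, cycloidal, h = 7): β = 264.9 − 223.9 = 41°, B = 57.3°; Δs = 7·(0.7155 − sin(2π·0.7155)/(2π)) = 6.0968; s = 0.0000 + 6.0968 = 6.0968
velocity in seg [223.9°–281.2°] (cycloidal), θ in radians: β = 41° = 0.7156 rad, B = 57.3° = 1.0001 rad; ds/dθ = (h/B)(1 − cos(2πβ/B)) = (7/1.0001)(1 − cos(2π·0.7155)) = 8.503520 mm/rad

s = 6.0968, ds/dθ = 8.5035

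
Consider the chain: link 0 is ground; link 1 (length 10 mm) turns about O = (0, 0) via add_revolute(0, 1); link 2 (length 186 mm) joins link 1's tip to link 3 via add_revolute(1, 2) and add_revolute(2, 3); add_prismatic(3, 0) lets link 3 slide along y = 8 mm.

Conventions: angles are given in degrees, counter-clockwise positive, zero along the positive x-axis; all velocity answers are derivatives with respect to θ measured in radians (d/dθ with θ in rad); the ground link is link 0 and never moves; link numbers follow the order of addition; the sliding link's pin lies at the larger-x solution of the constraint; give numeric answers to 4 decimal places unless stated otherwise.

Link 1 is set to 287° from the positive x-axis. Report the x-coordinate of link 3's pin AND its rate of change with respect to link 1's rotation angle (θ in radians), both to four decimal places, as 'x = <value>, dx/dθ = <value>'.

geometry: r = 10 mm, L = 186 mm, e = 8 mm
crank pin P = (r cos θ, r sin θ) = (2.923717, -9.563048)
h = r sin θ − e = -9.563048 − 8 = -17.563048
x = r cos θ + √(L² − h²) = 2.923717 + 185.168948 = 188.092665
dx/dθ = −r sin θ − h·r cos θ/√(L² − h²) (θ in radians; h = -17.563048) = 9.840359

x = 188.0927, dx/dθ = 9.8404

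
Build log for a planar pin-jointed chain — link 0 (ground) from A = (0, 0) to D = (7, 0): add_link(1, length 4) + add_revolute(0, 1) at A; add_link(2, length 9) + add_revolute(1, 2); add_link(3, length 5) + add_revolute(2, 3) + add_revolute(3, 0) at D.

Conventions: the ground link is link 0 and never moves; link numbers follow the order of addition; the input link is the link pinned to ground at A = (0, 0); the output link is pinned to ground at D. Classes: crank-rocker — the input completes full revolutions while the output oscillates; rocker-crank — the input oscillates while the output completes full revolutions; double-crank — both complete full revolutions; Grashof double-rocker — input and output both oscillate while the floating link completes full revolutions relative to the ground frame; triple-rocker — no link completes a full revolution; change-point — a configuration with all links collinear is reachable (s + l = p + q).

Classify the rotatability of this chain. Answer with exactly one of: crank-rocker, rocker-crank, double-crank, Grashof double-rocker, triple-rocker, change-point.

lengths: ground=7, input=4, coupler=9, output=5
sorted: s=4 (shortest), l=9 (longest), p+q=12
s + l = 13 vs p + q = 12
s + l > p + q → non-Grashof → no link fully rotates → triple-rocker

triple-rocker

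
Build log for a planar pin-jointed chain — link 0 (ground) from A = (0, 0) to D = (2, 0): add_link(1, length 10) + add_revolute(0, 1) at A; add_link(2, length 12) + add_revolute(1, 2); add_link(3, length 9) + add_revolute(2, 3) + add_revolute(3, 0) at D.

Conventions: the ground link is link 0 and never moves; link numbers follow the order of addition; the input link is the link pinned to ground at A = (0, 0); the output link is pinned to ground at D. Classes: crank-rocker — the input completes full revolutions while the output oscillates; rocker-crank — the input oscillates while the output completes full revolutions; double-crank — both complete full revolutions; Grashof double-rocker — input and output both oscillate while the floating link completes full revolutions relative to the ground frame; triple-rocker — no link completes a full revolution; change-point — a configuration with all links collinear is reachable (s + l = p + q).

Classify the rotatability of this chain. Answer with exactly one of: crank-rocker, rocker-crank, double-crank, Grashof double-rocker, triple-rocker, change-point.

lengths: ground=2, input=10, coupler=12, output=9
sorted: s=2 (shortest), l=12 (longest), p+q=19
s + l = 14 vs p + q = 19
s + l < p + q (Grashof) with shortest = ground link → double-crank

double-crank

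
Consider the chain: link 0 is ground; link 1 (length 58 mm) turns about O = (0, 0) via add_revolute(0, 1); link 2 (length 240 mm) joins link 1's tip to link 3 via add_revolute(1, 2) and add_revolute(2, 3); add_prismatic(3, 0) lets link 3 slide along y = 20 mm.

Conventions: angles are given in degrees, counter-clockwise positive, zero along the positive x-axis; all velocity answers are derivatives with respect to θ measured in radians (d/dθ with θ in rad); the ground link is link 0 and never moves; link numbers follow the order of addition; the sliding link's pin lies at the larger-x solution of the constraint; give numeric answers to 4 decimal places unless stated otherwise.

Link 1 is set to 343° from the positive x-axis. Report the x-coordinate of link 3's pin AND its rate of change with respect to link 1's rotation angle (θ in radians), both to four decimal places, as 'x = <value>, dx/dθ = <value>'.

geometry: r = 58 mm, L = 240 mm, e = 20 mm
crank pin P = (r cos θ, r sin θ) = (55.465676, -16.957559)
h = r sin θ − e = -16.957559 − 20 = -36.957559
x = r cos θ + √(L² − h²) = 55.465676 + 237.137384 = 292.603060
dx/dθ = −r sin θ − h·r cos θ/√(L² − h²) (θ in radians; h = -36.957559) = 25.601814

x = 292.6031, dx/dθ = 25.6018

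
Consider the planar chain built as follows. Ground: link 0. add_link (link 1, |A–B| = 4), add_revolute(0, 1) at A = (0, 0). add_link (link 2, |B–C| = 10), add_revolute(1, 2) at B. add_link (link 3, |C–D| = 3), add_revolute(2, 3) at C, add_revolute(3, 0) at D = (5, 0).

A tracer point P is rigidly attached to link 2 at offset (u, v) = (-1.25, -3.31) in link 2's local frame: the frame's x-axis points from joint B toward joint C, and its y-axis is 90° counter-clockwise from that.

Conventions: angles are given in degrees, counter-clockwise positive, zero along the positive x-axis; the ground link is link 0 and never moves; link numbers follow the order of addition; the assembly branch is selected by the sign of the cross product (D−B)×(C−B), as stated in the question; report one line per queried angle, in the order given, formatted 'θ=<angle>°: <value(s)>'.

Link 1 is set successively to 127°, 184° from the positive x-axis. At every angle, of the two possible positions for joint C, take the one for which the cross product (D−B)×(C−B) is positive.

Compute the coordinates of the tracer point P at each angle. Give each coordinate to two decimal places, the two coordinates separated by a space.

A=(0,0), D=(5.00,0)
θ=127°: B = A + 4.00·(cos127°, sin127°) = (-2.4073, 3.1945)
θ=127°: |BD| = 8.0668
θ=127°: circle(B,10.00) ∩ circle(D,3.00): a=9.6738, h=2.5333
θ=127°:   candidates: C₊=(7.4789,1.6897) cross=20.435; C₋=(5.4725,-2.9626) cross=-20.435
θ=127°:   branch + wants cross > 0 → take C=(7.4789,1.6897) (cross=20.435)
θ=127°: ex = (C−B)/|BC| = (0.9886,-0.1505); ey = (0.1505,0.9886)
θ=127°: P = B + -1.25·ex + -3.31·ey = (-4.1411,0.1103)
θ=184°: B = A + 4.00·(cos184°, sin184°) = (-3.9903, -0.2790)
θ=184°: |BD| = 8.9946
θ=184°: circle(B,10.00) ∩ circle(D,3.00): a=9.5559, h=2.9470
θ=184°:   candidates: C₊=(5.4696,2.9630) cross=26.507; C₋=(5.6525,-2.9282) cross=-26.507
θ=184°:   branch + wants cross > 0 → take C=(5.4696,2.9630) (cross=26.507)
θ=184°: ex = (C−B)/|BC| = (0.9460,0.3242); ey = (-0.3242,0.9460)
θ=184°: P = B + -1.25·ex + -3.31·ey = (-4.0996,-3.8155)

θ=127°: -4.14 0.11
θ=184°: -4.10 -3.82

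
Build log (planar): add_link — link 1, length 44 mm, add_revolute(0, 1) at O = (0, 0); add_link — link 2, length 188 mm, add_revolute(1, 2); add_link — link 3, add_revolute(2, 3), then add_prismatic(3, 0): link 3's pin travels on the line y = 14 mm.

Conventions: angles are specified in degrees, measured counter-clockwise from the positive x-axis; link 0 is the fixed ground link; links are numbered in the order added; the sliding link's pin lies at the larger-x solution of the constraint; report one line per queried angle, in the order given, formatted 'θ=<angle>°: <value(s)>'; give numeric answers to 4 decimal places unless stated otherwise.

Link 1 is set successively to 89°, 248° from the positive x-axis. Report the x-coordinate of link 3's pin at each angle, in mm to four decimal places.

geometry: r = 44 mm, L = 188 mm, e = 14 mm
θ=89°: crank pin P = (r cos θ, r sin θ) = (0.767906, 43.993299)
θ=89°: h = r sin θ − e = 43.993299 − 14 = 29.993299
θ=89°: x = r cos θ + √(L² − h²) = 0.767906 + 185.592031 = 186.359937
θ=248°: crank pin P = (r cos θ, r sin θ) = (-16.482690, -40.796090)
θ=248°: h = r sin θ − e = -40.796090 − 14 = -54.796090
θ=248°: x = r cos θ + √(L² − h²) = -16.482690 + 179.837117 = 163.354427

θ=89°: 186.3599
θ=248°: 163.3544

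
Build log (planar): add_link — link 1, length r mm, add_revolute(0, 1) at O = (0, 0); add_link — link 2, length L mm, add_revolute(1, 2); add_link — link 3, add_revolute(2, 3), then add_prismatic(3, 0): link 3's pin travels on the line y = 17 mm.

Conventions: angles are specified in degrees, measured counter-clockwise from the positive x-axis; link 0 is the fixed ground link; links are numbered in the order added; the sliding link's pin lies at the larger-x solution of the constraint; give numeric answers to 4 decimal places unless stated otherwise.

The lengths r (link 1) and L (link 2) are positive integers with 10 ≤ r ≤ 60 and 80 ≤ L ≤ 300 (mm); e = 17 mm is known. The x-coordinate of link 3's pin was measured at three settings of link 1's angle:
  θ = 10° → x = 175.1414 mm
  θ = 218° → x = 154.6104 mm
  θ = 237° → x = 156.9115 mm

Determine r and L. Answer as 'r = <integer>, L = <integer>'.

constraint per measurement: (x − r cos θ)² + (r sin θ − e)² = L²
subtracting the θ₁ and θ₂ equations cancels the r² and L² terms:
r = (x₁² − x₂²) / (2[(x₁cos θ₁ + e sin θ₁) − (x₂cos θ₂ + e sin θ₂)]) = 11.0000 → r = 11
L² = (x₁ − r cos θ₁)² + (r sin θ₁ − e)² = 27224.9922 → L = 165.0000 → L = 165
check at θ₃=237°: x = 156.9115 (printed 156.9115) ✓

r = 11, L = 165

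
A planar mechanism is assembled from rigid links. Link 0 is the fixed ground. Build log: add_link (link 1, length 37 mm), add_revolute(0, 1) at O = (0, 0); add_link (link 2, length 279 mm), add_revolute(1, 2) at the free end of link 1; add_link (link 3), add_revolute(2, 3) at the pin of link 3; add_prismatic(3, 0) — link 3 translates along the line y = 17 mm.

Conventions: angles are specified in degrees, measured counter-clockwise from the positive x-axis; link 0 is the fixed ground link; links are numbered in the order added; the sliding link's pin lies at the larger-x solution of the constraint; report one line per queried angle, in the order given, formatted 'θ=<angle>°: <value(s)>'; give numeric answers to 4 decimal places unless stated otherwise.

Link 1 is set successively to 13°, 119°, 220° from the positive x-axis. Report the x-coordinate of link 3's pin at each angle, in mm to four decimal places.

geometry: r = 37 mm, L = 279 mm, e = 17 mm
θ=13°: crank pin P = (r cos θ, r sin θ) = (36.051692, 8.323189)
θ=13°: h = r sin θ − e = 8.323189 − 17 = -8.676811
θ=13°: x = r cos θ + √(L² − h²) = 36.051692 + 278.865044 = 314.916737
θ=119°: crank pin P = (r cos θ, r sin θ) = (-17.937956, 32.360929)
θ=119°: h = r sin θ − e = 32.360929 − 17 = 15.360929
θ=119°: x = r cos θ + √(L² − h²) = -17.937956 + 278.576815 = 260.638859
θ=220°: crank pin P = (r cos θ, r sin θ) = (-28.343644, -23.783142)
θ=220°: h = r sin θ − e = -23.783142 − 17 = -40.783142
θ=220°: x = r cos θ + √(L² − h²) = -28.343644 + 276.003144 = 247.659499

θ=13°: 314.9167
θ=119°: 260.6389
θ=220°: 247.6595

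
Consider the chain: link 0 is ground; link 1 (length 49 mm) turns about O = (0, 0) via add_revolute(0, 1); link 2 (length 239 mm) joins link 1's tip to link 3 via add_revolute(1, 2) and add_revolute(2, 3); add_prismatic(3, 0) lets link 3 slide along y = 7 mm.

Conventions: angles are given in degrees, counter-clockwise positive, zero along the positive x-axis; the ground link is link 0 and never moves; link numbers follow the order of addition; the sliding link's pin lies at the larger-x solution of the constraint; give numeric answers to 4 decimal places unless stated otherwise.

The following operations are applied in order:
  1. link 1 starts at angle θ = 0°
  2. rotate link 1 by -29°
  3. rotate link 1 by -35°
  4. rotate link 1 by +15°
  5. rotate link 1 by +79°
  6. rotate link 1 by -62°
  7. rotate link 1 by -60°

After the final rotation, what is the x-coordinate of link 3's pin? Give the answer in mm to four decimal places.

geometry: r = 49 mm, L = 239 mm, e = 7 mm; θ starts at 0°
rotate link 1 by -29°: θ ← 0° -29° = -29°
rotate link 1 by -35°: θ ← -29° -35° = -64°
rotate link 1 by +15°: θ ← -64° +15° = -49°
rotate link 1 by +79°: θ ← -49° +79° = 30°
rotate link 1 by -62°: θ ← 30° -62° = -32°
rotate link 1 by -60°: θ ← -32° -60° = -92°
crank pin P = (r cos θ, r sin θ) = (-1.710075, -48.970151)
h = r sin θ − e = -48.970151 − 7 = -55.970151
x = r cos θ + √(L² − h²) = -1.710075 + 232.353916 = 230.643841

230.6438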